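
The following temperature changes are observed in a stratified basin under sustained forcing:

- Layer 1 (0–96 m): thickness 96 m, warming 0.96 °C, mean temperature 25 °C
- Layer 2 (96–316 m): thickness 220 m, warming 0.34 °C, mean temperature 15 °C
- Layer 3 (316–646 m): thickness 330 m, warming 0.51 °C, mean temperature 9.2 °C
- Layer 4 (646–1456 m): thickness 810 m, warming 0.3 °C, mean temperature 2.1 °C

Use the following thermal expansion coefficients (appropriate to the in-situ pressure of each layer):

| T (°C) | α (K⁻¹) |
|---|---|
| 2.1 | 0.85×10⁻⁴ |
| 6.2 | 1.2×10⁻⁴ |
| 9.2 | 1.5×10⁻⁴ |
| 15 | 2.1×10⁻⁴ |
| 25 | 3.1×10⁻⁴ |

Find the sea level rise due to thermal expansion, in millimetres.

Δh = 90.2 mm

Layer 1 at 25 °C → α = 3.1×10⁻⁴ K⁻¹
Layer 2 at 15 °C → α = 2.1×10⁻⁴ K⁻¹
Layer 3 at 9.2 °C → α = 1.5×10⁻⁴ K⁻¹
Layer 4 at 2.1 °C → α = 0.85×10⁻⁴ K⁻¹
96 × 3.1×10⁻⁴ × 0.96 = 0.0285696 m
Layer 2: 0.34 × 220 × 2.1×10⁻⁴ = 0.015708 m
316–646 m: 330 × 1.5×10⁻⁴ × 0.51 = 0.025245 m
646–1456 m: 0.85×10⁻⁴ × 0.3 × 810 = 0.020655 m
Δh = 0.0285696 + 0.015708 + 0.025245 + 0.020655 = 0.0901776 m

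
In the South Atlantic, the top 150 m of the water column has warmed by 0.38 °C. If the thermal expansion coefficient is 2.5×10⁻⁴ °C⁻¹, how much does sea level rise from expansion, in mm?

Δh = αΔT·H = 2.5×10⁻⁴ × 0.38 × 150 = 0.01425 m

Δh = 14.3 mm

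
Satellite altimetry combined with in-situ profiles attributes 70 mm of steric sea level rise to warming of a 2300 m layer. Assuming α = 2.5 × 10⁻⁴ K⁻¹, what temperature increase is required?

ΔT = Δh/(αH) = 0.07 / (2.5×10⁻⁴ × 2300) ≈ 0.1217 °C

about 0.122 °C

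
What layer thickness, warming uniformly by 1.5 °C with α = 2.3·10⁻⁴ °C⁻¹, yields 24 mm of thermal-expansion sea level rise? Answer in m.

H = Δh/(αΔT) = 0.024 / (2.3×10⁻⁴ × 1.5) ≈ 69.57 m

H ≈ 70 m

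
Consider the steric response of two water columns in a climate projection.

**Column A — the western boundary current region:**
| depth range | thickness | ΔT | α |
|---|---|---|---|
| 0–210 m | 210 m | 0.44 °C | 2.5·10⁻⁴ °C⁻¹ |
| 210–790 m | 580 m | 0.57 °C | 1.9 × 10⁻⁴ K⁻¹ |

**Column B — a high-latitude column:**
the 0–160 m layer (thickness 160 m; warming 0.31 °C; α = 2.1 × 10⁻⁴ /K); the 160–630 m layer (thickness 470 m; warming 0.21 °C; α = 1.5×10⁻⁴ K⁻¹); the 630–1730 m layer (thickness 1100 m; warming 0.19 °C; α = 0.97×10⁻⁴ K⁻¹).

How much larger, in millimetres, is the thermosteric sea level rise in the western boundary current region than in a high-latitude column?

A Layer 1: 210 × 2.5×10⁻⁴ × 0.44 = 0.02310 m
A Layer 2: 1.9×10⁻⁴ × 0.57 × 580 = 0.062814 m
A total: 0.085914 m
B 0–160 m: 0.31 × 160 × 2.1×10⁻⁴ = 0.010416 m
B Layer 2: 1.5×10⁻⁴ × 470 × 0.21 = 0.014805 m
B 630–1730 m: 1100 × 0.19 × 0.97×10⁻⁴ = 0.020273 m
B total: 0.045494 m
Difference: 0.085914 − 0.045494 = 0.04042 m

40 mm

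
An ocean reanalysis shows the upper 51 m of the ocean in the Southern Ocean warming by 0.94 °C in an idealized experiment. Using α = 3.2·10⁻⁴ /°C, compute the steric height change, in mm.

Δh = αΔT·H = 3.2×10⁻⁴ × 0.94 × 51 = 0.0153408 m

Δh ≈ 15.3 mm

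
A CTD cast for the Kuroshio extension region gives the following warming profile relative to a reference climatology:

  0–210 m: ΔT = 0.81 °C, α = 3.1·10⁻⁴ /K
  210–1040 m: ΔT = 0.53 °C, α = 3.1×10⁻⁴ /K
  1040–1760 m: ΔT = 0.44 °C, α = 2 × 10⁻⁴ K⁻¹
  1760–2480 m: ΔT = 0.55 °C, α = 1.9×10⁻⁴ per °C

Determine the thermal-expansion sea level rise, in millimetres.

330 mm

3.1×10⁻⁴ × 0.81 × 210 = 0.052731 m
210–1040 m: 830 × 3.1×10⁻⁴ × 0.53 = 0.136369 m
Layer 3: 2×10⁻⁴ × 720 × 0.44 = 0.06336 m
1.9×10⁻⁴ × 720 × 0.55 = 0.07524 m
Δh = 0.052731 + 0.136369 + 0.06336 + 0.07524 = 0.32770 m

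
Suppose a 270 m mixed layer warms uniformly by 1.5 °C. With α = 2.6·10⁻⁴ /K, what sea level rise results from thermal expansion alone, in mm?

about 105 mm

Δh = αΔT·H = 2.6×10⁻⁴ × 1.5 × 270 = 0.10530 m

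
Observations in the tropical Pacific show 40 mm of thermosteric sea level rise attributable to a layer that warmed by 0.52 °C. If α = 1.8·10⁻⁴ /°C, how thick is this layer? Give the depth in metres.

427 m

H = Δh/(αΔT) = 0.04 / (1.8×10⁻⁴ × 0.52) ≈ 427.4 m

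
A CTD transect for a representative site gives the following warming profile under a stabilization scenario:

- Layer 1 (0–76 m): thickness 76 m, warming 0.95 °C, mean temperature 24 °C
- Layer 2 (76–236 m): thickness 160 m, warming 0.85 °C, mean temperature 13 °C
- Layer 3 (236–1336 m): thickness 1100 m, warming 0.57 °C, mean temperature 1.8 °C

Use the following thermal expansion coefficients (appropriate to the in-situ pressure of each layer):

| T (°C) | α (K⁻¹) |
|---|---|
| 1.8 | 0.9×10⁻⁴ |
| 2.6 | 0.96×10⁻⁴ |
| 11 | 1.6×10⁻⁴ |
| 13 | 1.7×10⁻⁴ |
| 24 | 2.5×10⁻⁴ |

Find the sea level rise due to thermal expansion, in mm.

97.6 mm of thermosteric rise

Layer 1 at 24 °C → α = 2.5×10⁻⁴ K⁻¹
Layer 2 at 13 °C → α = 1.7×10⁻⁴ K⁻¹
Layer 3 at 1.8 °C → α = 0.9×10⁻⁴ K⁻¹
Layer 1: 76 × 2.5×10⁻⁴ × 0.95 = 0.01805 m
1.7×10⁻⁴ × 0.85 × 160 = 0.02312 m
Layer 3: 1100 × 0.9×10⁻⁴ × 0.57 = 0.05643 m
Δh = 0.01805 + 0.02312 + 0.05643 = 0.09760 m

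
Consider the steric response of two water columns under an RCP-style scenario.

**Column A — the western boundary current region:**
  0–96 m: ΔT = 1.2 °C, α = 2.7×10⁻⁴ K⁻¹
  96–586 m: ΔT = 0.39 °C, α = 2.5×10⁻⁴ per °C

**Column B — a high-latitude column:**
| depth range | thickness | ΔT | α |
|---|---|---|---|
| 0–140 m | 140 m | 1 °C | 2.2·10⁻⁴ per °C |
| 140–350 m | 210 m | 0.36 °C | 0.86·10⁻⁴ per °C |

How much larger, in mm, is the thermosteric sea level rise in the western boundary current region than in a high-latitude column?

41.6 mm larger

A 2.7×10⁻⁴ × 1.2 × 96 = 0.031104 m
A 96–586 m: 0.39 × 2.5×10⁻⁴ × 490 = 0.047775 m
A total: 0.078879 m
B Layer 1: 140 × 2.2×10⁻⁴ × 1 = 0.03080 m
B 0.86×10⁻⁴ × 210 × 0.36 = 0.0065016 m
B total: 0.0373016 m
Difference: 0.078879 − 0.0373016 = 0.0415774 m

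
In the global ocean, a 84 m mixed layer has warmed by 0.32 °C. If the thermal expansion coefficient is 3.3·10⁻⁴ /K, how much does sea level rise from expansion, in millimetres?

Δh = αΔT·H = 3.3×10⁻⁴ × 0.32 × 84 = 0.0088704 m

8.87 mm of thermosteric rise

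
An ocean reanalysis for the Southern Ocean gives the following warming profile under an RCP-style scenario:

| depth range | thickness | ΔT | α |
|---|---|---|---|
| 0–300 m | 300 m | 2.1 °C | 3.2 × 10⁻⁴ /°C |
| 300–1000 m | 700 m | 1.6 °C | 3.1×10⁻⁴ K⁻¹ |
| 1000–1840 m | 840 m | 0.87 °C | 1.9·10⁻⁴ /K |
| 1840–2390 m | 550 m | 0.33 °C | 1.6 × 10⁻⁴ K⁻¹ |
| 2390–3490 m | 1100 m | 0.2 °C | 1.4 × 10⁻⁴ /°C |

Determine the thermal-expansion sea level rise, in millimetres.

300 × 2.1 × 3.2×10⁻⁴ = 0.20160 m
300–1000 m: 3.1×10⁻⁴ × 1.6 × 700 = 0.34720 m
840 × 1.9×10⁻⁴ × 0.87 = 0.138852 m
1840–2390 m: 0.33 × 550 × 1.6×10⁻⁴ = 0.02904 m
1.4×10⁻⁴ × 1100 × 0.2 = 0.03080 m
Δh = 0.20160 + 0.34720 + 0.138852 + 0.02904 + 0.03080 = 0.747492 m

Δh ≈ 747 mm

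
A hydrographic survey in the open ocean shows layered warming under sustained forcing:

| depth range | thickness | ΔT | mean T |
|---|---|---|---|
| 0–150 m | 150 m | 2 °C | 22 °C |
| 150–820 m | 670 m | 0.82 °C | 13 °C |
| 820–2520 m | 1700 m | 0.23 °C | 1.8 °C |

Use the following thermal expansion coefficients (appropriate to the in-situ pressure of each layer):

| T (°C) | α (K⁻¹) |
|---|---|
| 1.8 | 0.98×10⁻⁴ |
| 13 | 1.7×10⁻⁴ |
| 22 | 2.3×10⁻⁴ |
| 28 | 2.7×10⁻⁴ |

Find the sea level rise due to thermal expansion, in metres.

0.201 m of thermosteric rise

Layer 1 at 22 °C → α = 2.3×10⁻⁴ K⁻¹
Layer 2 at 13 °C → α = 1.7×10⁻⁴ K⁻¹
Layer 3 at 1.8 °C → α = 0.98×10⁻⁴ K⁻¹
0–150 m: 2.3×10⁻⁴ × 150 × 2 = 0.06900 m
1.7×10⁻⁴ × 670 × 0.82 = 0.093398 m
820–2520 m: 0.98×10⁻⁴ × 1700 × 0.23 = 0.038318 m
Δh = 0.06900 + 0.093398 + 0.038318 = 0.200716 m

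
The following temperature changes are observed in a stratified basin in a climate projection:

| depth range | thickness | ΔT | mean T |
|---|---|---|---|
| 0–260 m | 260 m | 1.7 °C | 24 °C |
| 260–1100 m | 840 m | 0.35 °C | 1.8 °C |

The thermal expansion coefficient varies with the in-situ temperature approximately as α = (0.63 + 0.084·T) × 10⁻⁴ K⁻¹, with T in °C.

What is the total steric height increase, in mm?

Layer 1: α = (0.63 + 0.084×24)×10⁻⁴ = 2.646×10⁻⁴ K⁻¹
Layer 2: α = (0.63 + 0.084×1.8)×10⁻⁴ = 0.7812×10⁻⁴ K⁻¹
Layer 1: 1.7 × 2.646×10⁻⁴ × 260 = 0.1169532 m
0.7812×10⁻⁴ × 840 × 0.35 = 0.02296728 m
Δh = 0.1169532 + 0.02296728 = 0.13992048 m

about 140 mm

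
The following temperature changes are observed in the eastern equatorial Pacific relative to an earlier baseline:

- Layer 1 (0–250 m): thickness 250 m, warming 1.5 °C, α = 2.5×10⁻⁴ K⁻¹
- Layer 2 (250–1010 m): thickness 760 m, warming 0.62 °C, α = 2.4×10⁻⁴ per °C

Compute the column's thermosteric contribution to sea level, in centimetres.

Layer 1: 2.5×10⁻⁴ × 250 × 1.5 = 0.09375 m
760 × 0.62 × 2.4×10⁻⁴ = 0.113088 m
Δh = 0.09375 + 0.113088 = 0.206838 m ≈ 21 cm

about 21 cm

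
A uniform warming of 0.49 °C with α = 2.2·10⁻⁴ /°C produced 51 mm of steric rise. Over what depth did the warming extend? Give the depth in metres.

H = Δh/(αΔT) = 0.051 / (2.2×10⁻⁴ × 0.49) ≈ 473.1 m

about 473 m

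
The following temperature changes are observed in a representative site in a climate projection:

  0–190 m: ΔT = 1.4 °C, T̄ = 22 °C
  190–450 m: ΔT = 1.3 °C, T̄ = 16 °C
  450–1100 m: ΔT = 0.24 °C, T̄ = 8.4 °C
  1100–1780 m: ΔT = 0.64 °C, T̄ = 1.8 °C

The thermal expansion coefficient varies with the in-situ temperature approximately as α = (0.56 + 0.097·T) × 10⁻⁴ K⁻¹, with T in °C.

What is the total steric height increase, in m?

Layer 1: α = (0.56 + 0.097×22)×10⁻⁴ = 2.694×10⁻⁴ K⁻¹
Layer 2: α = (0.56 + 0.097×16)×10⁻⁴ = 2.112×10⁻⁴ K⁻¹
Layer 3: α = (0.56 + 0.097×8.4)×10⁻⁴ = 1.3748×10⁻⁴ K⁻¹
Layer 4: α = (0.56 + 0.097×1.8)×10⁻⁴ = 0.7346×10⁻⁴ K⁻¹
Layer 1: 2.694×10⁻⁴ × 1.4 × 190 = 0.0716604 m
Layer 2: 2.112×10⁻⁴ × 260 × 1.3 = 0.0713856 m
Layer 3: 1.3748×10⁻⁴ × 650 × 0.24 = 0.02144688 m
1100–1780 m: 0.64 × 680 × 0.7346×10⁻⁴ = 0.031969792 m
Δh = 0.0716604 + 0.0713856 + 0.02144688 + 0.031969792 = 0.196462672 m

Δh = 0.196 m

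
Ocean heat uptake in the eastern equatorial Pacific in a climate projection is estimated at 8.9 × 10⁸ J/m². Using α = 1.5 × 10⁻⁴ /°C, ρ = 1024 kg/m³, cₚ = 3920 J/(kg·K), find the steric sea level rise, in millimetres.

Δh ≈ 33.3 mm

Δh = αQ/(ρcₚ) = 1.5×10⁻⁴ × 8.9×10⁸ / (1024 × 3920) ≈ 0.033258 m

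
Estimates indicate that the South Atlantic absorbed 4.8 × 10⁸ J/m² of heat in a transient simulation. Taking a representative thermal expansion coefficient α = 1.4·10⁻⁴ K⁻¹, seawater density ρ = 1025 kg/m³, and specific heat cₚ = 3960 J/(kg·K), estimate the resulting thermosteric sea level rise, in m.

Δh = αQ/(ρcₚ) = 1.4×10⁻⁴ × 4.8×10⁸ / (1025 × 3960) ≈ 0.016556 m

0.0166 m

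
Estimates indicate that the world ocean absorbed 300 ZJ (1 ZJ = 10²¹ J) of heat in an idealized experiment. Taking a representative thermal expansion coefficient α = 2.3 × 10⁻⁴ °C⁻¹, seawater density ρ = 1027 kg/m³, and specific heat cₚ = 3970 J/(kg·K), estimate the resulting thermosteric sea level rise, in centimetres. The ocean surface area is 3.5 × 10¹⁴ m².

Δh ≈ 4.8 cm

Per unit area: Q = 300×10²¹ / (3.5×10¹⁴) ≈ 8.571×10⁸ J/m²
Δh = αQ/(ρcₚ) = 2.3×10⁻⁴ × 8.571×10⁸ / (1027 × 3970) ≈ 0.04835 m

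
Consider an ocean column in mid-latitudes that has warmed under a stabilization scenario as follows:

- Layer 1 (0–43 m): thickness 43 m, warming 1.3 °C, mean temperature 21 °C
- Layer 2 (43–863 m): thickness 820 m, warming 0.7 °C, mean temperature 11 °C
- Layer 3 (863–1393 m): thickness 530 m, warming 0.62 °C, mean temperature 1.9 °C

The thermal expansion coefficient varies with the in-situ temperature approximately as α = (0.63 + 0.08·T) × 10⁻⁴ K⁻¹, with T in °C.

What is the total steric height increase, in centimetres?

Δh = 13 cm

Layer 1: α = (0.63 + 0.08×21)×10⁻⁴ = 2.31×10⁻⁴ K⁻¹
Layer 2: α = (0.63 + 0.08×11)×10⁻⁴ = 1.51×10⁻⁴ K⁻¹
Layer 3: α = (0.63 + 0.08×1.9)×10⁻⁴ = 0.782×10⁻⁴ K⁻¹
0–43 m: 1.3 × 2.31×10⁻⁴ × 43 = 0.0129129 m
Layer 2: 820 × 0.7 × 1.51×10⁻⁴ = 0.086674 m
Layer 3: 0.782×10⁻⁴ × 530 × 0.62 = 0.02569652 m
Δh = 0.0129129 + 0.086674 + 0.02569652 = 0.12528342 m ≈ 13 cm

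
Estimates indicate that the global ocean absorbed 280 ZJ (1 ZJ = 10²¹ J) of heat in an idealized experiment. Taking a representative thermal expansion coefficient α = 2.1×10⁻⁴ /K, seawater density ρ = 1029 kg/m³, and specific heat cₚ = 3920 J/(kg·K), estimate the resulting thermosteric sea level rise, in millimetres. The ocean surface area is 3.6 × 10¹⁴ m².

Per unit area: Q = 280×10²¹ / (3.6×10¹⁴) ≈ 7.778×10⁸ J/m²
Δh = αQ/(ρcₚ) = 2.1×10⁻⁴ × 7.778×10⁸ / (1029 × 3920) ≈ 0.040494 m

40 mm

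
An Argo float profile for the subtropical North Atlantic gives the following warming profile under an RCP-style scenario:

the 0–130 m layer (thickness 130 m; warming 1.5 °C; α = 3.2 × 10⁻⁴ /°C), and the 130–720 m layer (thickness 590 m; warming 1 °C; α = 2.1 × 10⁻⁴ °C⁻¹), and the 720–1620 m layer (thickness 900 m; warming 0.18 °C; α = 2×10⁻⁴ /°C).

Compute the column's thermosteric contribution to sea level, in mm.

1.5 × 130 × 3.2×10⁻⁴ = 0.06240 m
1 × 590 × 2.1×10⁻⁴ = 0.12390 m
Layer 3: 900 × 0.18 × 2×10⁻⁴ = 0.03240 m
Δh = 0.06240 + 0.12390 + 0.03240 = 0.21870 m ≈ 219 mm

219 mm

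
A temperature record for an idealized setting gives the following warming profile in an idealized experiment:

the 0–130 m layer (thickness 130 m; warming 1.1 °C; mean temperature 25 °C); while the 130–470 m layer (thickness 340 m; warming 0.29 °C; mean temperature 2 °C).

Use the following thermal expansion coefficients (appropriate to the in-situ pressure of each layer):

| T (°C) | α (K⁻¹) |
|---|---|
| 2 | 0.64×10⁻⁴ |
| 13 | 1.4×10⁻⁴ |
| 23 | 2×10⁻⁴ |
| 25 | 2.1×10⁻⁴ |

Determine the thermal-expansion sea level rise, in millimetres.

36.3 mm of thermosteric rise

Layer 1 at 25 °C → α = 2.1×10⁻⁴ K⁻¹
Layer 2 at 2 °C → α = 0.64×10⁻⁴ K⁻¹
Layer 1: 1.1 × 2.1×10⁻⁴ × 130 = 0.03003 m
340 × 0.29 × 0.64×10⁻⁴ = 0.0063104 m
Δh = 0.03003 + 0.0063104 = 0.0363404 m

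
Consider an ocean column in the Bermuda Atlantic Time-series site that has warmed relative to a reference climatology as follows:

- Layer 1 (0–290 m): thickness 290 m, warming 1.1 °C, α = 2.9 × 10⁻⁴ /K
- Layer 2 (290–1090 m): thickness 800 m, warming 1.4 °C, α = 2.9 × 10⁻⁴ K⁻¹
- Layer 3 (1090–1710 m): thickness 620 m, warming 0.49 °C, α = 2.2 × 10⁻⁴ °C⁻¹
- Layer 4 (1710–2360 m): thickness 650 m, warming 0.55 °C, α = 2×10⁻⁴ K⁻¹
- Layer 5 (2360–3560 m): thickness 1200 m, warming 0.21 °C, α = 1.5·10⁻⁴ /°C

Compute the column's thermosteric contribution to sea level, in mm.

Layer 1: 1.1 × 290 × 2.9×10⁻⁴ = 0.09251 m
Layer 2: 1.4 × 800 × 2.9×10⁻⁴ = 0.32480 m
1090–1710 m: 620 × 2.2×10⁻⁴ × 0.49 = 0.066836 m
Layer 4: 650 × 2×10⁻⁴ × 0.55 = 0.07150 m
0.21 × 1.5×10⁻⁴ × 1200 = 0.03780 m
Δh = 0.09251 + 0.32480 + 0.066836 + 0.07150 + 0.03780 = 0.593446 m ≈ 593 mm

about 593 mm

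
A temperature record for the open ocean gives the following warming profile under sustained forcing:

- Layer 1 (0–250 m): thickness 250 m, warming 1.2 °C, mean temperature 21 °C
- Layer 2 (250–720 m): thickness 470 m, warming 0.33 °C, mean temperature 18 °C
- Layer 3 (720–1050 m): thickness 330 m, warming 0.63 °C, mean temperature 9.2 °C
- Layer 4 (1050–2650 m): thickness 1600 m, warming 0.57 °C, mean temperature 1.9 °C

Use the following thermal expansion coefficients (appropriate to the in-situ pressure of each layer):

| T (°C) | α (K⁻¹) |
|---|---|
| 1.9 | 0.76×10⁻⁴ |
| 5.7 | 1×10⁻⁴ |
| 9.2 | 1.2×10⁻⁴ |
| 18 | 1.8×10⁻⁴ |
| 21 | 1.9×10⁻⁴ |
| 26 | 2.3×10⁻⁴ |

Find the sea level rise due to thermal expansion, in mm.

Layer 1 at 21 °C → α = 1.9×10⁻⁴ K⁻¹
Layer 2 at 18 °C → α = 1.8×10⁻⁴ K⁻¹
Layer 3 at 9.2 °C → α = 1.2×10⁻⁴ K⁻¹
Layer 4 at 1.9 °C → α = 0.76×10⁻⁴ K⁻¹
1.2 × 250 × 1.9×10⁻⁴ = 0.05700 m
0.33 × 470 × 1.8×10⁻⁴ = 0.027918 m
0.63 × 1.2×10⁻⁴ × 330 = 0.024948 m
1050–2650 m: 1600 × 0.57 × 0.76×10⁻⁴ = 0.069312 m
Δh = 0.05700 + 0.027918 + 0.024948 + 0.069312 = 0.179178 m

Δh ≈ 179 mm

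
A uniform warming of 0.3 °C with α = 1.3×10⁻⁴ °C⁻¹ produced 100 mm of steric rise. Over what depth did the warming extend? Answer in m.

about 2600 m

H = Δh/(αΔT) = 0.1 / (1.3×10⁻⁴ × 0.3) ≈ 2564 m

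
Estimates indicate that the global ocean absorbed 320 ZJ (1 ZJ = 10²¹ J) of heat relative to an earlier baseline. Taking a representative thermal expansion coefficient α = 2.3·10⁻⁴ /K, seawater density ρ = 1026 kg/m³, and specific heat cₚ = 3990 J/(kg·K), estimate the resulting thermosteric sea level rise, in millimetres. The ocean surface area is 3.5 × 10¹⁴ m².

Per unit area: Q = 320×10²¹ / (3.5×10¹⁴) ≈ 9.143×10⁸ J/m²
Δh = αQ/(ρcₚ) = 2.3×10⁻⁴ × 9.143×10⁸ / (1026 × 3990) ≈ 0.051368 m

51 mm of thermosteric rise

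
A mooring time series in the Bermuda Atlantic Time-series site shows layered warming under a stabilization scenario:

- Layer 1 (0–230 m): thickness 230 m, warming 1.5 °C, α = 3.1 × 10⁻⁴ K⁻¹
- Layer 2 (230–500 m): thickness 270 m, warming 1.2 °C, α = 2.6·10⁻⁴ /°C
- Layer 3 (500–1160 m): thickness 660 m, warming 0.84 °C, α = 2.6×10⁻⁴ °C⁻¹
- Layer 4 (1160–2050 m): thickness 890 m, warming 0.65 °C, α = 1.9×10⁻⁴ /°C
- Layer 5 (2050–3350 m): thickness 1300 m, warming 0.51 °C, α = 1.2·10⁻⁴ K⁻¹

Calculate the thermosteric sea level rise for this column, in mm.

0–230 m: 3.1×10⁻⁴ × 1.5 × 230 = 0.10695 m
230–500 m: 270 × 2.6×10⁻⁴ × 1.2 = 0.08424 m
Layer 3: 660 × 0.84 × 2.6×10⁻⁴ = 0.144144 m
Layer 4: 1.9×10⁻⁴ × 890 × 0.65 = 0.109915 m
1300 × 0.51 × 1.2×10⁻⁴ = 0.07956 m
Δh = 0.10695 + 0.08424 + 0.144144 + 0.109915 + 0.07956 = 0.524809 m ≈ 525 mm

about 525 mm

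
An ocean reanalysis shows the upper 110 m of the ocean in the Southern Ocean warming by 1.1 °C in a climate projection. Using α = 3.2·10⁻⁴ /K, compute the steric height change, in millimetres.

Δh = 38.7 mm

Δh = αΔT·H = 3.2×10⁻⁴ × 1.1 × 110 = 0.03872 m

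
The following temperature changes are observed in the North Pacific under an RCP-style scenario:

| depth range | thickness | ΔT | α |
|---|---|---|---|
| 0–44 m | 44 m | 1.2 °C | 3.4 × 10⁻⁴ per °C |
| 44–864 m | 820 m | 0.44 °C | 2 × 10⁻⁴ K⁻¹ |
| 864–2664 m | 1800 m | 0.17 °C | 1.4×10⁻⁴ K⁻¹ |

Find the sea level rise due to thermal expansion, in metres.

1.2 × 3.4×10⁻⁴ × 44 = 0.017952 m
Layer 2: 2×10⁻⁴ × 820 × 0.44 = 0.07216 m
0.17 × 1.4×10⁻⁴ × 1800 = 0.04284 m
Δh = 0.017952 + 0.07216 + 0.04284 = 0.132952 m ≈ 0.133 m

0.133 m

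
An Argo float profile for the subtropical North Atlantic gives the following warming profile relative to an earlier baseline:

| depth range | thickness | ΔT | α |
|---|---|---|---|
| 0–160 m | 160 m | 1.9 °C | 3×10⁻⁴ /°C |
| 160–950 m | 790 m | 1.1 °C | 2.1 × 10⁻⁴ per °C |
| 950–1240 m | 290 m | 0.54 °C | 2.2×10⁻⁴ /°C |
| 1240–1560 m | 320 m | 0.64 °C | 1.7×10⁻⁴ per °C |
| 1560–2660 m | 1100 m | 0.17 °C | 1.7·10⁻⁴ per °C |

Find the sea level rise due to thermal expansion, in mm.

Layer 1: 3×10⁻⁴ × 1.9 × 160 = 0.09120 m
1.1 × 790 × 2.1×10⁻⁴ = 0.18249 m
950–1240 m: 290 × 0.54 × 2.2×10⁻⁴ = 0.034452 m
Layer 4: 320 × 0.64 × 1.7×10⁻⁴ = 0.034816 m
Layer 5: 1.7×10⁻⁴ × 0.17 × 1100 = 0.03179 m
Δh = 0.09120 + 0.18249 + 0.034452 + 0.034816 + 0.03179 = 0.374748 m

Δh ≈ 375 mm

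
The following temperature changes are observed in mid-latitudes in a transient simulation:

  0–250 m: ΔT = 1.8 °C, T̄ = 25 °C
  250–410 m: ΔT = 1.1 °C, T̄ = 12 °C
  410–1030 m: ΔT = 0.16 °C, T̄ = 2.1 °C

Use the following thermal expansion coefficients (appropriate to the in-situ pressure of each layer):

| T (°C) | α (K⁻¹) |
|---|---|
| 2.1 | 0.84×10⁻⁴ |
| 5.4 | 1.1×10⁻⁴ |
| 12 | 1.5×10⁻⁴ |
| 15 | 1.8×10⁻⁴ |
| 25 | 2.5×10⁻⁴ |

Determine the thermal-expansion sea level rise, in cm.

Layer 1 at 25 °C → α = 2.5×10⁻⁴ K⁻¹
Layer 2 at 12 °C → α = 1.5×10⁻⁴ K⁻¹
Layer 3 at 2.1 °C → α = 0.84×10⁻⁴ K⁻¹
0–250 m: 250 × 1.8 × 2.5×10⁻⁴ = 0.11250 m
Layer 2: 160 × 1.1 × 1.5×10⁻⁴ = 0.02640 m
410–1030 m: 0.84×10⁻⁴ × 0.16 × 620 = 0.0083328 m
Δh = 0.11250 + 0.02640 + 0.0083328 = 0.1472328 m ≈ 14.7 cm

about 14.7 cm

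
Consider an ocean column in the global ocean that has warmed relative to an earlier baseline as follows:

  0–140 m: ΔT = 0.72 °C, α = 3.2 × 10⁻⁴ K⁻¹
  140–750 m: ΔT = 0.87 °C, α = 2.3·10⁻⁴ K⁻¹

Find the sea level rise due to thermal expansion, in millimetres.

140 × 0.72 × 3.2×10⁻⁴ = 0.032256 m
0.87 × 2.3×10⁻⁴ × 610 = 0.122061 m
Δh = 0.032256 + 0.122061 = 0.154317 m

Δh = 154 mm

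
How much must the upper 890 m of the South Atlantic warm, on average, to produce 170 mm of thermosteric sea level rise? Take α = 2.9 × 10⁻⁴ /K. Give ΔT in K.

ΔT = Δh/(αH) = 0.17 / (2.9×10⁻⁴ × 890) ≈ 0.6587 K

0.659 K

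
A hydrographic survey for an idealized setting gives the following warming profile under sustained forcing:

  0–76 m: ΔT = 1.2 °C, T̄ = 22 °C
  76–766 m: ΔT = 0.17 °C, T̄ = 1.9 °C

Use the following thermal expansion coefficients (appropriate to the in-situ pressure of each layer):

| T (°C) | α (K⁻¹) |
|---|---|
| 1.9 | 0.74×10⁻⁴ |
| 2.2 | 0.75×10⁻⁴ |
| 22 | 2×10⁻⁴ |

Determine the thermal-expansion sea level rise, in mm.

Layer 1 at 22 °C → α = 2×10⁻⁴ K⁻¹
Layer 2 at 1.9 °C → α = 0.74×10⁻⁴ K⁻¹
76 × 2×10⁻⁴ × 1.2 = 0.01824 m
76–766 m: 0.74×10⁻⁴ × 0.17 × 690 = 0.0086802 m
Δh = 0.01824 + 0.0086802 = 0.0269202 m

26.9 mm of thermosteric rise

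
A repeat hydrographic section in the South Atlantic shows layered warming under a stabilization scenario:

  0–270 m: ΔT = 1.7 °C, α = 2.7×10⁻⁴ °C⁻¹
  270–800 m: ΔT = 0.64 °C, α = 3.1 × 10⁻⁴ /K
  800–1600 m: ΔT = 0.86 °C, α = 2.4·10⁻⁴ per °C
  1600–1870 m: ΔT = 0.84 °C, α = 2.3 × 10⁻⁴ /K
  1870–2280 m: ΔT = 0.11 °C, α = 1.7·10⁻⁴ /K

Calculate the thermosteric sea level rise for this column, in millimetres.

Δh ≈ 454 mm

Layer 1: 270 × 2.7×10⁻⁴ × 1.7 = 0.12393 m
270–800 m: 3.1×10⁻⁴ × 530 × 0.64 = 0.105152 m
800–1600 m: 0.86 × 800 × 2.4×10⁻⁴ = 0.16512 m
1600–1870 m: 270 × 2.3×10⁻⁴ × 0.84 = 0.052164 m
0.11 × 1.7×10⁻⁴ × 410 = 0.007667 m
Δh = 0.12393 + 0.105152 + 0.16512 + 0.052164 + 0.007667 = 0.454033 m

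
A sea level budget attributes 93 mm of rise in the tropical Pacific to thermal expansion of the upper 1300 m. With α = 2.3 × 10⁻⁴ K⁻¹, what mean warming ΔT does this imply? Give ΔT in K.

ΔT = Δh/(αH) = 0.093 / (2.3×10⁻⁴ × 1300) ≈ 0.3110 K

ΔT ≈ 0.311 K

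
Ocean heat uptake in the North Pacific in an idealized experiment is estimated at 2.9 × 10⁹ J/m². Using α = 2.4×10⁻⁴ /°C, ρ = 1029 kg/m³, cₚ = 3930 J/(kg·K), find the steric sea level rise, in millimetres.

Δh = αQ/(ρcₚ) = 2.4×10⁻⁴ × 2.9×10⁹ / (1029 × 3930) ≈ 0.17211 m

172 mm of thermosteric rise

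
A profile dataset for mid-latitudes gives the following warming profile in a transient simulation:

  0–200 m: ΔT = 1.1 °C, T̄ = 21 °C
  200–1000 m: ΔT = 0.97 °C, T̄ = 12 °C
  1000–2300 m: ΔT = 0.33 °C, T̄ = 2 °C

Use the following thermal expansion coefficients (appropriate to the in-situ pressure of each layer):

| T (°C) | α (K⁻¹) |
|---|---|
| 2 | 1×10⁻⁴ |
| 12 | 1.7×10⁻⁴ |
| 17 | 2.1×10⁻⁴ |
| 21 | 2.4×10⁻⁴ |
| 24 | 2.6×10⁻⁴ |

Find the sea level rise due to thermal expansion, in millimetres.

about 228 mm

Layer 1 at 21 °C → α = 2.4×10⁻⁴ K⁻¹
Layer 2 at 12 °C → α = 1.7×10⁻⁴ K⁻¹
Layer 3 at 2 °C → α = 1×10⁻⁴ K⁻¹
Layer 1: 2.4×10⁻⁴ × 1.1 × 200 = 0.05280 m
1.7×10⁻⁴ × 0.97 × 800 = 0.13192 m
Layer 3: 1300 × 1×10⁻⁴ × 0.33 = 0.04290 m
Δh = 0.05280 + 0.13192 + 0.04290 = 0.22762 m ≈ 228 mm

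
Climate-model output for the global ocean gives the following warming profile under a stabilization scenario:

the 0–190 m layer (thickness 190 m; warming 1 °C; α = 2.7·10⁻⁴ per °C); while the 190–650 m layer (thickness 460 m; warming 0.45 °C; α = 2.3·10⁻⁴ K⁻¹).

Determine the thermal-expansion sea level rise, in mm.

0–190 m: 1 × 190 × 2.7×10⁻⁴ = 0.05130 m
460 × 0.45 × 2.3×10⁻⁴ = 0.04761 m
Δh = 0.05130 + 0.04761 = 0.09891 m

Δh ≈ 98.9 mm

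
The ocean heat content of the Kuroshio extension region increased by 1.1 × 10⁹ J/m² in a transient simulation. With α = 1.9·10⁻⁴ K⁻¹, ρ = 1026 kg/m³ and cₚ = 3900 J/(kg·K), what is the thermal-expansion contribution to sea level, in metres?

Δh = αQ/(ρcₚ) = 1.9×10⁻⁴ × 1.1×10⁹ / (1026 × 3900) ≈ 0.052232 m

Δh ≈ 0.0522 m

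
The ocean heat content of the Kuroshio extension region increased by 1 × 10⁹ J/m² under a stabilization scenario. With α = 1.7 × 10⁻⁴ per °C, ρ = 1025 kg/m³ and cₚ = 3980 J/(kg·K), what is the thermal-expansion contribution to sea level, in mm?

about 41.7 mm

Δh = αQ/(ρcₚ) = 1.7×10⁻⁴ × 1×10⁹ / (1025 × 3980) ≈ 0.041672 m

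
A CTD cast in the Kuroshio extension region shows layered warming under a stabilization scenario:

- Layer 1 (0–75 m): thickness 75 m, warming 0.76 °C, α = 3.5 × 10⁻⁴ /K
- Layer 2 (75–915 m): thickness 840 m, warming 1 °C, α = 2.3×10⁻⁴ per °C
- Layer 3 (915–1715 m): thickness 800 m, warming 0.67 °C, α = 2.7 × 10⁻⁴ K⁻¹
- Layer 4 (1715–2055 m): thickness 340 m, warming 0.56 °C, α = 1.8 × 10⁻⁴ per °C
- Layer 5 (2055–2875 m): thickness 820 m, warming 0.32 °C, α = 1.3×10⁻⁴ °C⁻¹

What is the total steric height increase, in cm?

3.5×10⁻⁴ × 0.76 × 75 = 0.01995 m
Layer 2: 840 × 2.3×10⁻⁴ × 1 = 0.19320 m
Layer 3: 800 × 2.7×10⁻⁴ × 0.67 = 0.14472 m
Layer 4: 340 × 0.56 × 1.8×10⁻⁴ = 0.034272 m
1.3×10⁻⁴ × 820 × 0.32 = 0.034112 m
Δh = 0.01995 + 0.19320 + 0.14472 + 0.034272 + 0.034112 = 0.426254 m

Δh ≈ 43 cm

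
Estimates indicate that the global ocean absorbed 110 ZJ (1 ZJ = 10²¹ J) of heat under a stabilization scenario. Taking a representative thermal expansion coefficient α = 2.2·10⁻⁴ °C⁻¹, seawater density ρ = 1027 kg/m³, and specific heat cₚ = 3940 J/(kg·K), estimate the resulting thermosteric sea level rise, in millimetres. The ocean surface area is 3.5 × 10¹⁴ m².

Per unit area: Q = 110×10²¹ / (3.5×10¹⁴) ≈ 3.143×10⁸ J/m²
Δh = αQ/(ρcₚ) = 2.2×10⁻⁴ × 3.143×10⁸ / (1027 × 3940) ≈ 0.017088 m

17 mm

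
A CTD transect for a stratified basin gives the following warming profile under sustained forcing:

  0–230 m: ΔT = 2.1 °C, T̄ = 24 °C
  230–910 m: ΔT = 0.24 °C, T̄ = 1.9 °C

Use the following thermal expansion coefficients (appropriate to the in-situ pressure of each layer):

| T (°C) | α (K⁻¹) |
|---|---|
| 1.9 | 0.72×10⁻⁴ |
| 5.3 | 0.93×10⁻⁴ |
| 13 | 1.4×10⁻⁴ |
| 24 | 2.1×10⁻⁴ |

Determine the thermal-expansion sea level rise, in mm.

Δh = 110 mm

Layer 1 at 24 °C → α = 2.1×10⁻⁴ K⁻¹
Layer 2 at 1.9 °C → α = 0.72×10⁻⁴ K⁻¹
Layer 1: 2.1×10⁻⁴ × 230 × 2.1 = 0.10143 m
Layer 2: 0.24 × 680 × 0.72×10⁻⁴ = 0.0117504 m
Δh = 0.10143 + 0.0117504 = 0.1131804 m ≈ 110 mm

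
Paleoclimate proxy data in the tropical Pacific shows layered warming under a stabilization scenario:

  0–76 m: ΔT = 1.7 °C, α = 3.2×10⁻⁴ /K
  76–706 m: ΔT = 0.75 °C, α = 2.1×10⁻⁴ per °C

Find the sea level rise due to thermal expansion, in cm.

Layer 1: 3.2×10⁻⁴ × 76 × 1.7 = 0.041344 m
0.75 × 630 × 2.1×10⁻⁴ = 0.099225 m
Δh = 0.041344 + 0.099225 = 0.140569 m

14 cm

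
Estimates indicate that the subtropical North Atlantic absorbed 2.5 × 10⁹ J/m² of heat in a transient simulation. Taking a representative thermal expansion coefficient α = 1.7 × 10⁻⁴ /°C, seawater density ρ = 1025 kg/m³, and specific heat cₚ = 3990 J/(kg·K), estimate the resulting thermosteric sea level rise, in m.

Δh = αQ/(ρcₚ) = 1.7×10⁻⁴ × 2.5×10⁹ / (1025 × 3990) ≈ 0.10392 m

about 0.104 m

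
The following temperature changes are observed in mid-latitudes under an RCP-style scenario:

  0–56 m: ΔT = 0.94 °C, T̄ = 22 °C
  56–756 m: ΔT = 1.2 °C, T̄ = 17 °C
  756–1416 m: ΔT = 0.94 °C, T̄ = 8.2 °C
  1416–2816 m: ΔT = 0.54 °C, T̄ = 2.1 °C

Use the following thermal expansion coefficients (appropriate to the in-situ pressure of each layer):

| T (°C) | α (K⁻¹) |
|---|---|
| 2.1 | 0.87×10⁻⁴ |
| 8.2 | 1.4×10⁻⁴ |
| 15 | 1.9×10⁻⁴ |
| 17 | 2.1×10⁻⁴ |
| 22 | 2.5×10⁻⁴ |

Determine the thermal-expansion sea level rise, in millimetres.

Δh ≈ 342 mm

Layer 1 at 22 °C → α = 2.5×10⁻⁴ K⁻¹
Layer 2 at 17 °C → α = 2.1×10⁻⁴ K⁻¹
Layer 3 at 8.2 °C → α = 1.4×10⁻⁴ K⁻¹
Layer 4 at 2.1 °C → α = 0.87×10⁻⁴ K⁻¹
2.5×10⁻⁴ × 56 × 0.94 = 0.01316 m
56–756 m: 2.1×10⁻⁴ × 1.2 × 700 = 0.17640 m
Layer 3: 0.94 × 1.4×10⁻⁴ × 660 = 0.086856 m
1416–2816 m: 0.54 × 1400 × 0.87×10⁻⁴ = 0.065772 m
Δh = 0.01316 + 0.17640 + 0.086856 + 0.065772 = 0.342188 m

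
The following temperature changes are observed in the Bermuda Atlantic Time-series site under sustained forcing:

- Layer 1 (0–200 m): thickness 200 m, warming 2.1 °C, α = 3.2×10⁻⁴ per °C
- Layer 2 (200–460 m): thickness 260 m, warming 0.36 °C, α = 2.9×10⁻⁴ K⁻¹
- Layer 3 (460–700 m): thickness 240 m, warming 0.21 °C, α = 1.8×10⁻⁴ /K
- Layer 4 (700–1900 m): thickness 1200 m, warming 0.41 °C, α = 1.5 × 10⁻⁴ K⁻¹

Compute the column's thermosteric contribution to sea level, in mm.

Δh = 240 mm

200 × 2.1 × 3.2×10⁻⁴ = 0.13440 m
200–460 m: 2.9×10⁻⁴ × 0.36 × 260 = 0.027144 m
240 × 1.8×10⁻⁴ × 0.21 = 0.009072 m
0.41 × 1.5×10⁻⁴ × 1200 = 0.07380 m
Δh = 0.13440 + 0.027144 + 0.009072 + 0.07380 = 0.244416 m ≈ 240 mm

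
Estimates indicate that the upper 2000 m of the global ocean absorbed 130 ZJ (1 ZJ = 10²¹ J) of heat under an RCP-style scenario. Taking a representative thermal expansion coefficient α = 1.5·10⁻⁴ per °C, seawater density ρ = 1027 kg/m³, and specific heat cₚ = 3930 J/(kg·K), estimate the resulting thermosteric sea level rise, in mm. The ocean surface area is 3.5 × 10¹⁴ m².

13.8 mm

Per unit area: Q = 130×10²¹ / (3.5×10¹⁴) ≈ 3.714×10⁸ J/m²
Δh = αQ/(ρcₚ) = 1.5×10⁻⁴ × 3.714×10⁸ / (1027 × 3930) ≈ 0.013803 m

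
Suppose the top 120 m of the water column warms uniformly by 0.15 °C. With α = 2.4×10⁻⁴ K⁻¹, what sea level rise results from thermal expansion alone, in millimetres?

4.3 mm of thermosteric rise

Δh = αΔT·H = 2.4×10⁻⁴ × 0.15 × 120 = 0.00432 m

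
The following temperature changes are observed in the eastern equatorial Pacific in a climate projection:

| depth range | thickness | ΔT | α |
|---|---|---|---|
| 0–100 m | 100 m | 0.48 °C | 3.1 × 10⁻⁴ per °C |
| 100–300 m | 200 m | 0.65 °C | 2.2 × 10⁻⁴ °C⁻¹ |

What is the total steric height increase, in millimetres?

100 × 3.1×10⁻⁴ × 0.48 = 0.01488 m
100–300 m: 2.2×10⁻⁴ × 0.65 × 200 = 0.02860 m
Δh = 0.01488 + 0.02860 = 0.04348 m

Δh ≈ 43.5 mm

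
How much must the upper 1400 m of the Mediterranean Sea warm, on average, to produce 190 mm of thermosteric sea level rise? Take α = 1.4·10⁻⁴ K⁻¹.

ΔT ≈ 0.969 °C

ΔT = Δh/(αH) = 0.19 / (1.4×10⁻⁴ × 1400) ≈ 0.9694 °C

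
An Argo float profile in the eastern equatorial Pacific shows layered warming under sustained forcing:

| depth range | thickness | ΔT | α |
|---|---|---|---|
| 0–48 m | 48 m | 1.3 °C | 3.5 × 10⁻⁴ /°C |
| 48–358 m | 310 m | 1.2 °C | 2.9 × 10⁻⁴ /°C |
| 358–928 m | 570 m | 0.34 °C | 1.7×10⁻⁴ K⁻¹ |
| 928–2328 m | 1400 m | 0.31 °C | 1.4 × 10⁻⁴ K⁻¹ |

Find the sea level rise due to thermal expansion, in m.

0–48 m: 1.3 × 48 × 3.5×10⁻⁴ = 0.02184 m
48–358 m: 2.9×10⁻⁴ × 310 × 1.2 = 0.10788 m
Layer 3: 1.7×10⁻⁴ × 570 × 0.34 = 0.032946 m
Layer 4: 1.4×10⁻⁴ × 0.31 × 1400 = 0.06076 m
Δh = 0.02184 + 0.10788 + 0.032946 + 0.06076 = 0.223426 m ≈ 0.223 m

Δh = 0.223 m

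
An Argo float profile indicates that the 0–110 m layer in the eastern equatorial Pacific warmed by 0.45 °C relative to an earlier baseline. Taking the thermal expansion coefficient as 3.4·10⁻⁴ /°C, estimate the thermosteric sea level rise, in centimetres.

Δh = αΔT·H = 3.4×10⁻⁴ × 0.45 × 110 = 0.01683 m

about 1.7 cm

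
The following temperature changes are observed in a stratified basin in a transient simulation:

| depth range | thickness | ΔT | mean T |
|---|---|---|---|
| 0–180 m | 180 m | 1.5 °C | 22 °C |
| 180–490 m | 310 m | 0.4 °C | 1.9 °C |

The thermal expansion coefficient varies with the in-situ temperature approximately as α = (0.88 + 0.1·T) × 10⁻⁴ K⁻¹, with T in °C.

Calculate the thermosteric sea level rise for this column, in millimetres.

Layer 1: α = (0.88 + 0.1×22)×10⁻⁴ = 3.08×10⁻⁴ K⁻¹
Layer 2: α = (0.88 + 0.1×1.9)×10⁻⁴ = 1.07×10⁻⁴ K⁻¹
Layer 1: 3.08×10⁻⁴ × 180 × 1.5 = 0.08316 m
310 × 1.07×10⁻⁴ × 0.4 = 0.013268 m
Δh = 0.08316 + 0.013268 = 0.096428 m ≈ 96.4 mm

96.4 mm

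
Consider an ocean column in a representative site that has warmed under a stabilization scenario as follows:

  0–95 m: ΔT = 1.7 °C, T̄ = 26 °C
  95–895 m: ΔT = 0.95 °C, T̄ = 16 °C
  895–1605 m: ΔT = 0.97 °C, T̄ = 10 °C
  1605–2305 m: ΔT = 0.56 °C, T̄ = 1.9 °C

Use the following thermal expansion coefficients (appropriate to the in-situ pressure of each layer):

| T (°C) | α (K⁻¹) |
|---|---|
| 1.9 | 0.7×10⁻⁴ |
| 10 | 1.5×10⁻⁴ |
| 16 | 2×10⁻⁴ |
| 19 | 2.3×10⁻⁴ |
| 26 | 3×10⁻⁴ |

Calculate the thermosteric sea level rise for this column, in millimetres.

Δh ≈ 331 mm

Layer 1 at 26 °C → α = 3×10⁻⁴ K⁻¹
Layer 2 at 16 °C → α = 2×10⁻⁴ K⁻¹
Layer 3 at 10 °C → α = 1.5×10⁻⁴ K⁻¹
Layer 4 at 1.9 °C → α = 0.7×10⁻⁴ K⁻¹
0–95 m: 3×10⁻⁴ × 1.7 × 95 = 0.04845 m
800 × 2×10⁻⁴ × 0.95 = 0.15200 m
895–1605 m: 0.97 × 1.5×10⁻⁴ × 710 = 0.103305 m
1605–2305 m: 0.56 × 0.7×10⁻⁴ × 700 = 0.02744 m
Δh = 0.04845 + 0.15200 + 0.103305 + 0.02744 = 0.331195 m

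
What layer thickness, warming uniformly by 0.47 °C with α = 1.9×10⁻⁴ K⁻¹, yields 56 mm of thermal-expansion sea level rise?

627 m

H = Δh/(αΔT) = 0.056 / (1.9×10⁻⁴ × 0.47) ≈ 627.1 m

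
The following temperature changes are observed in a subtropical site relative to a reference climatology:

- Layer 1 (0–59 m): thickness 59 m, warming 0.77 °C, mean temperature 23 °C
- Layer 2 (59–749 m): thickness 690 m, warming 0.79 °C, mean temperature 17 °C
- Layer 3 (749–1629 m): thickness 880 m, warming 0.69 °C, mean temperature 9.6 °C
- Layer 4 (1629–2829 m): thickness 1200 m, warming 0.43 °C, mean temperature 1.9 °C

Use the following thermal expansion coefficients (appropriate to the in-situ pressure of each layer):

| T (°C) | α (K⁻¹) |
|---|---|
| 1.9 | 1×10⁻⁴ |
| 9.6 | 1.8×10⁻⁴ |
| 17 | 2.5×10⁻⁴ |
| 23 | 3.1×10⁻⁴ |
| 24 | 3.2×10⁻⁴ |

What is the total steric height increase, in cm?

Δh = 31.1 cm

Layer 1 at 23 °C → α = 3.1×10⁻⁴ K⁻¹
Layer 2 at 17 °C → α = 2.5×10⁻⁴ K⁻¹
Layer 3 at 9.6 °C → α = 1.8×10⁻⁴ K⁻¹
Layer 4 at 1.9 °C → α = 1×10⁻⁴ K⁻¹
3.1×10⁻⁴ × 0.77 × 59 = 0.0140833 m
Layer 2: 690 × 0.79 × 2.5×10⁻⁴ = 0.136275 m
0.69 × 880 × 1.8×10⁻⁴ = 0.109296 m
Layer 4: 1200 × 1×10⁻⁴ × 0.43 = 0.05160 m
Δh = 0.0140833 + 0.136275 + 0.109296 + 0.05160 = 0.3112543 m ≈ 31.1 cm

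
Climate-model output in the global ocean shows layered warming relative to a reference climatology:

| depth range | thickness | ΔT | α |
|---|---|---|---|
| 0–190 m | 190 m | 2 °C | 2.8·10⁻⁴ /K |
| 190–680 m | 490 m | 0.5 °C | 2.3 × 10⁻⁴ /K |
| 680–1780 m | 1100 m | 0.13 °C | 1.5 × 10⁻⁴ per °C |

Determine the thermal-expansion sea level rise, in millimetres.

2.8×10⁻⁴ × 2 × 190 = 0.10640 m
Layer 2: 490 × 0.5 × 2.3×10⁻⁴ = 0.05635 m
0.13 × 1.5×10⁻⁴ × 1100 = 0.02145 m
Δh = 0.10640 + 0.05635 + 0.02145 = 0.18420 m

about 184 mm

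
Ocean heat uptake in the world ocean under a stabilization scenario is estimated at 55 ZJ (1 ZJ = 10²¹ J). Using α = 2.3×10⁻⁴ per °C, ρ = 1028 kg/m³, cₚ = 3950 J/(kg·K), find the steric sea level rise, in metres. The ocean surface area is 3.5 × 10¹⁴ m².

Per unit area: Q = 55×10²¹ / (3.5×10¹⁴) ≈ 1.571×10⁸ J/m²
Δh = αQ/(ρcₚ) = 2.3×10⁻⁴ × 1.571×10⁸ / (1028 × 3950) ≈ 0.0088984 m

about 0.0089 m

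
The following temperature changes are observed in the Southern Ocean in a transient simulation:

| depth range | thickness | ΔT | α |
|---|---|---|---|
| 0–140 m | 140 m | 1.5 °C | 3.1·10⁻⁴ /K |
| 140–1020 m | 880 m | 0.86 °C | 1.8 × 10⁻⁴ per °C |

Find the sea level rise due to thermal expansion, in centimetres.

0–140 m: 140 × 1.5 × 3.1×10⁻⁴ = 0.06510 m
Layer 2: 880 × 1.8×10⁻⁴ × 0.86 = 0.136224 m
Δh = 0.06510 + 0.136224 = 0.201324 m

20 cm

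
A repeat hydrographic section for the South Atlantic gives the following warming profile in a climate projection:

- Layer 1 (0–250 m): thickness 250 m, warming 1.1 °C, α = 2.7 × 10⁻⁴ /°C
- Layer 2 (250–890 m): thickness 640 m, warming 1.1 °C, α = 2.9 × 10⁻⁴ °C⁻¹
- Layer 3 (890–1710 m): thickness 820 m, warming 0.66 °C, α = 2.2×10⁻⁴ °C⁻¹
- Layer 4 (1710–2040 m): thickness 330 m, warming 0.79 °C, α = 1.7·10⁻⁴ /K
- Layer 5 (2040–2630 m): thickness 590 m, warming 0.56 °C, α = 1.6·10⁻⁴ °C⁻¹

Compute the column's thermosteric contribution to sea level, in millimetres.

495 mm of thermosteric rise

Layer 1: 1.1 × 2.7×10⁻⁴ × 250 = 0.07425 m
250–890 m: 640 × 1.1 × 2.9×10⁻⁴ = 0.20416 m
Layer 3: 2.2×10⁻⁴ × 0.66 × 820 = 0.119064 m
1710–2040 m: 1.7×10⁻⁴ × 330 × 0.79 = 0.044319 m
590 × 1.6×10⁻⁴ × 0.56 = 0.052864 m
Δh = 0.07425 + 0.20416 + 0.119064 + 0.044319 + 0.052864 = 0.494657 m ≈ 495 mm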